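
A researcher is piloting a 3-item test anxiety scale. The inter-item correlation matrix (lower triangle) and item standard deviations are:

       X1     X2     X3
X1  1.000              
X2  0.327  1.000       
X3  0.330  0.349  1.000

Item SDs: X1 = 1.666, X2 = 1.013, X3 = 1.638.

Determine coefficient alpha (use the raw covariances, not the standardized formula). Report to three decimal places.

Σσ²ᵢ = 1.666² + 1.013² + 1.638² = 6.4848
Covariances σ_ij = r_ij · s_i · s_j:
  σ(X1,X2) = 0.327 × 1.666 × 1.013 = 0.5519
  σ(X1,X3) = 0.330 × 1.666 × 1.638 = 0.9005
  σ(X2,X3) = 0.349 × 1.013 × 1.638 = 0.5791
σ²_T = Σσ²ᵢ + 2·Σσ_ij = 6.4848 + 2 × 2.0315 = 10.5478
α = (3/2)·(1 − 6.4848/10.5478) = 0.578

coefficient alpha = 0.578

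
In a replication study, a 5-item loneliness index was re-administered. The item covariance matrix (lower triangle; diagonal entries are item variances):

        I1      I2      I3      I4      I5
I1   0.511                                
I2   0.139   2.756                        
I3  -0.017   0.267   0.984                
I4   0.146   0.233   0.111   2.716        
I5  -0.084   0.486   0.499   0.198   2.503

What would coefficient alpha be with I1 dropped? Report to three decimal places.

coefficient alpha = 0.381

Remaining items: I2, I3, I4, I5 (k = 4).
ΣVar(i) = 2.756 + 0.984 + 2.716 + 2.503 = 8.959
Var(T) = 8.959 + 2 × 1.794 = 12.547
α (item deleted) = (4/3)·(1 − 8.959/12.547) = 0.381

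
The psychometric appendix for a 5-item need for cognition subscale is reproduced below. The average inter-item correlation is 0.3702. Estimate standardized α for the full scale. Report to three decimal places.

Standardized α = k·r̄ / (1 + (k−1)·r̄) = 5 × 0.3702 / (1 + 4 × 0.3702)
  = 1.8510 / 2.4808 = 0.746

α = 0.746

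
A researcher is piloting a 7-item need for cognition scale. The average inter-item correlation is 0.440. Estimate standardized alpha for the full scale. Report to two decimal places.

standardized alpha = 0.85

Standardized α = k·r̄ / (1 + (k−1)·r̄) = 7 × 0.440 / (1 + 6 × 0.440)
  = 3.0800 / 3.6400 = 0.85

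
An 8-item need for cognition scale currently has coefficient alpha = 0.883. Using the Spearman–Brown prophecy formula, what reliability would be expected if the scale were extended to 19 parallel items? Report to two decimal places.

predicted reliability = 0.95

Length factor m = 19/8 = 2.3750
α' = m·α / (1 + (m−1)·α)
   = 19/8 × 0.883 / (1 + (19/8 − 1) × 0.883)
   = 2.0971 / 2.2141 = 0.95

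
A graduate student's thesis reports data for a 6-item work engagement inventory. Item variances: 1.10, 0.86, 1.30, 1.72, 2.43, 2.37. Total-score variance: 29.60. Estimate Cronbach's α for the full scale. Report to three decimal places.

ΣVar(i) = 1.10 + 0.86 + 1.30 + 1.72 + 2.43 + 2.37 = 9.78
α = (k/(k−1))·(1 − ΣVar(i)/σ²_T) = (6/5)·(1 − 9.78/29.60) = 0.804

α = 0.804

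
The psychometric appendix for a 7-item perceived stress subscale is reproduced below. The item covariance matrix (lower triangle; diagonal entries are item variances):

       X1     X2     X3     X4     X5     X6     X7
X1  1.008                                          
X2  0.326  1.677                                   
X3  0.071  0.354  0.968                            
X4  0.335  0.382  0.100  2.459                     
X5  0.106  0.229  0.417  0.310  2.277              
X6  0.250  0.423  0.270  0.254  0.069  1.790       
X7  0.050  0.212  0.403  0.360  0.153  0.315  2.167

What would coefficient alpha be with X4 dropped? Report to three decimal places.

Remaining items: X1, X2, X3, X5, X6, X7 (k = 6).
Σσᵢ² = 1.008 + 1.677 + 0.968 + 2.277 + 1.790 + 2.167 = 9.887
Var(T) = 9.887 + 2 × 3.648 = 17.183
α (item deleted) = (6/5)·(1 − 9.887/17.183) = 0.510

coefficient alpha = 0.510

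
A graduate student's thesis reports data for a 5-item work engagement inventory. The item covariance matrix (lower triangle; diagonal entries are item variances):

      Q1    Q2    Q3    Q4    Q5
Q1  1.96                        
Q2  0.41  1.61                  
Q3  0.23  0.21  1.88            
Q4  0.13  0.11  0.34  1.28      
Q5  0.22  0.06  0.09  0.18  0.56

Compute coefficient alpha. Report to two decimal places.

Σσᵢ² = 1.96 + 1.61 + 1.88 + 1.28 + 0.56 = 7.29
Σ_{i<j} σ_ij = 1.98
total variance = 7.29 + 2 × 1.98 = 11.25
α = (k/(k−1))·(1 − Σσᵢ²/total variance) = (5/4)·(1 − 7.29/11.25) = 0.44

coefficient alpha = 0.44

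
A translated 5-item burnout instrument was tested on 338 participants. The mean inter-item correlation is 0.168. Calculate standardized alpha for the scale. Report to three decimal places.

Standardized α = k·r̄ / (1 + (k−1)·r̄) = 5 × 0.168 / (1 + 4 × 0.168)
  = 0.8400 / 1.6720 = 0.502

standardized alpha = 0.502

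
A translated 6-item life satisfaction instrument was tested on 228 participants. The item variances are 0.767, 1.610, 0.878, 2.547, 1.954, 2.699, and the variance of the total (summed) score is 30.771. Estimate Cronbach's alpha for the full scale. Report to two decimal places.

Σσ²ᵢ = 0.767 + 1.610 + 0.878 + 2.547 + 1.954 + 2.699 = 10.455
α = (k/(k−1))·(1 − Σσ²ᵢ/total variance) = (6/5)·(1 − 10.455/30.771) = 0.79

Cronbach's alpha = 0.79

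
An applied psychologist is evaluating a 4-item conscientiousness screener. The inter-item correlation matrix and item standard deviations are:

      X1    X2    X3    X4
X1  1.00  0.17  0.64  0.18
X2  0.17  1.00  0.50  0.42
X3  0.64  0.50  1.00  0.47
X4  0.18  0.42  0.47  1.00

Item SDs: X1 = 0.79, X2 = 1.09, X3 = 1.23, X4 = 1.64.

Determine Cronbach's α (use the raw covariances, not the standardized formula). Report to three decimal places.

Σσ²ᵢ = 0.79² + 1.09² + 1.23² + 1.64² = 6.0147
Covariances σ_ij = r_ij · s_i · s_j:
  σ(X1,X2) = 0.17 × 0.79 × 1.09 = 0.1464
  σ(X1,X3) = 0.64 × 0.79 × 1.23 = 0.6219
  σ(X1,X4) = 0.18 × 0.79 × 1.64 = 0.2332
  σ(X2,X3) = 0.50 × 1.09 × 1.23 = 0.6704
  σ(X2,X4) = 0.42 × 1.09 × 1.64 = 0.7508
  σ(X3,X4) = 0.47 × 1.23 × 1.64 = 0.9481
σ²_T = Σσ²ᵢ + 2·Σσ_ij = 6.0147 + 2 × 3.3708 = 12.7563
α = (4/3)·(1 − 6.0147/12.7563) = 0.705

Cronbach's α = 0.705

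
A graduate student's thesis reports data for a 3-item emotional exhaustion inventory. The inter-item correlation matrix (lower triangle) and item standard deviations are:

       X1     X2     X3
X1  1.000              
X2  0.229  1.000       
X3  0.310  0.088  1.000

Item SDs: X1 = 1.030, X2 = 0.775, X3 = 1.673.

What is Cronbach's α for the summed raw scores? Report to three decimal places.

Σσ²ᵢ = 1.030² + 0.775² + 1.673² = 4.4605
Covariances σ_ij = r_ij · s_i · s_j:
  σ(X1,X2) = 0.229 × 1.030 × 0.775 = 0.1828
  σ(X1,X3) = 0.310 × 1.030 × 1.673 = 0.5342
  σ(X2,X3) = 0.088 × 0.775 × 1.673 = 0.1141
σ²_T = Σσ²ᵢ + 2·Σσ_ij = 4.4605 + 2 × 0.8311 = 6.1227
α = (3/2)·(1 − 4.4605/6.1227) = 0.407

Cronbach's α = 0.407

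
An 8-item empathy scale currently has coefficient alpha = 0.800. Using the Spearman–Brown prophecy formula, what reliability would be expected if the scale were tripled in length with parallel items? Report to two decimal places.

predicted reliability = 0.92

Length factor m = 3
α' = m·α / (1 + (m−1)·α)
   = 3 × 0.800 / (1 + (3 − 1) × 0.800)
   = 2.4000 / 2.6000 = 0.92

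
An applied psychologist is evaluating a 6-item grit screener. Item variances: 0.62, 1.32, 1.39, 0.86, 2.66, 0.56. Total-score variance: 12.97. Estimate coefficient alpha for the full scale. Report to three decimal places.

coefficient alpha = 0.514

Σσ²ᵢ = 0.62 + 1.32 + 1.39 + 0.86 + 2.66 + 0.56 = 7.41
α = (k/(k−1))·(1 − Σσ²ᵢ/σ²_total) = (6/5)·(1 − 7.41/12.97) = 0.514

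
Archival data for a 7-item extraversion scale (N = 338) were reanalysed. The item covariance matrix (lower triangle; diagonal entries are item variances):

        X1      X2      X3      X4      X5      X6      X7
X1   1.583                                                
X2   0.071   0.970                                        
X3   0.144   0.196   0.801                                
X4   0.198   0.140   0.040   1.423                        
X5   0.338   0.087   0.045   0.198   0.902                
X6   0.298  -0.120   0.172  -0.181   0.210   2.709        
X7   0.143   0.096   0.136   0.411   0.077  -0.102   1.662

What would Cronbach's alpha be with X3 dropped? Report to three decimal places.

Remaining items: X1, X2, X4, X5, X6, X7 (k = 6).
sum of item variances = 1.583 + 0.970 + 1.423 + 0.902 + 2.709 + 1.662 = 9.249
σ²_total = 9.249 + 2 × 1.864 = 12.977
α (item deleted) = (6/5)·(1 − 9.249/12.977) = 0.345

Cronbach's alpha = 0.345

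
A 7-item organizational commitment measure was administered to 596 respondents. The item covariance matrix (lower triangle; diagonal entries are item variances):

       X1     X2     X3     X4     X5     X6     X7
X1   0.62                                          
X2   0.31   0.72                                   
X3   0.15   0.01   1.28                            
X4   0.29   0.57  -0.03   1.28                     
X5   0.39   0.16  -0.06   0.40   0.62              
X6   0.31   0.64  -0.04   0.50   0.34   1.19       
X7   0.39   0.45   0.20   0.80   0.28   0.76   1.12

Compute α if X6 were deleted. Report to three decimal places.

α = 0.725

Remaining items: X1, X2, X3, X4, X5, X7 (k = 6).
ΣVar(i) = 0.62 + 0.72 + 1.28 + 1.28 + 0.62 + 1.12 = 5.64
σ²_total = 5.64 + 2 × 4.31 = 14.26
α (item deleted) = (6/5)·(1 − 5.64/14.26) = 0.725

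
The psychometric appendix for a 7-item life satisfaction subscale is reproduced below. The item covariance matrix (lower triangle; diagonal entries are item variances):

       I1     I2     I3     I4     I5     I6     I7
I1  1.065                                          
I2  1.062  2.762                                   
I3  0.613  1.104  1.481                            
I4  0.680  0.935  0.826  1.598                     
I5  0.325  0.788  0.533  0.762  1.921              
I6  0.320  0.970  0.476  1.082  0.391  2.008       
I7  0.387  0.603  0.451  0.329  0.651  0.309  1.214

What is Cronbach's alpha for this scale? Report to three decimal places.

Cronbach's alpha = 0.808

Σσᵢ² = 1.065 + 2.762 + 1.481 + 1.598 + 1.921 + 2.008 + 1.214 = 12.049
Sum of off-diagonal covariances = 13.597
σ²_T = 12.049 + 2 × 13.597 = 39.243
α = (k/(k−1))·(1 − Σσᵢ²/σ²_T) = (7/6)·(1 − 12.049/39.243) = 0.808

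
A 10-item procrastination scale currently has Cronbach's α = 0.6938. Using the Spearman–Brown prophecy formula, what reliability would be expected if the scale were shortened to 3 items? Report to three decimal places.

predicted reliability = 0.405

Length factor m = 3/10 = 0.3000
α' = m·α / (1 − (1−m)·α)
   = 3/10 × 0.6938 / (1 − (1 − 3/10) × 0.6938)
   = 0.2081 / 0.5143 = 0.405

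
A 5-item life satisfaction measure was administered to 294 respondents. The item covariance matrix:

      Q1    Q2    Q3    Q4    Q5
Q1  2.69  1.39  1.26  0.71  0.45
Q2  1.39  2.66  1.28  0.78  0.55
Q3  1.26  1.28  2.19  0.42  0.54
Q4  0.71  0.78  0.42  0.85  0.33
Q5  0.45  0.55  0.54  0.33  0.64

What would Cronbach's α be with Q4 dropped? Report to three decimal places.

Remaining items: Q1, Q2, Q3, Q5 (k = 4).
ΣVar(i) = 2.69 + 2.66 + 2.19 + 0.64 = 8.18
σ²_T = 8.18 + 2 × 5.47 = 19.12
α (item deleted) = (4/3)·(1 − 8.18/19.12) = 0.763

α = 0.763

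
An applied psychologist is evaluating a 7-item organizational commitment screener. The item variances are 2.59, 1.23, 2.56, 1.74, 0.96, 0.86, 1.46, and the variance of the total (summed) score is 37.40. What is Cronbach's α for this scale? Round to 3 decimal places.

Σσ²ᵢ = 2.59 + 1.23 + 2.56 + 1.74 + 0.96 + 0.86 + 1.46 = 11.40
α = (k/(k−1))·(1 − Σσ²ᵢ/σ²_T) = (7/6)·(1 − 11.40/37.40) = 0.811

Cronbach's α = 0.811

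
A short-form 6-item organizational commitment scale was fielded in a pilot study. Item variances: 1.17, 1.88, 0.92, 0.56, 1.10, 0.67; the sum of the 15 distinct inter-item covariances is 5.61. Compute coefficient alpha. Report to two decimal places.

coefficient alpha = 0.77

sum of item variances = 1.17 + 1.88 + 0.92 + 0.56 + 1.10 + 0.67 = 6.30
Sum of distinct covariances = 5.61
σ²_T = sum of item variances + 2·Σcov = 6.30 + 2 × 5.61 = 17.52
α = (6/5)·(1 − 6.30/17.52) = 0.77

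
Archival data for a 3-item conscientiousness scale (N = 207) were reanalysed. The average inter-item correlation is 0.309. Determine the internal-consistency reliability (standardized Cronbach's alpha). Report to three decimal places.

standardized Cronbach's alpha = 0.573

Standardized α = k·r̄ / (1 + (k−1)·r̄) = 3 × 0.309 / (1 + 2 × 0.309)
  = 0.9270 / 1.6180 = 0.573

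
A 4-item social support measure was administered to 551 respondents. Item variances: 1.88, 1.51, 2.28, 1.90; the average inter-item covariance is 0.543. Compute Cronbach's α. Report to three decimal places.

sum of item variances = 1.88 + 1.51 + 2.28 + 1.90 = 7.57
Sum of the 6 distinct covariances = 6 × 0.543 = 3.258
σ²_T = sum of item variances + 2·Σcov = 7.57 + 2 × 3.258 = 14.086
α = (4/3)·(1 − 7.57/14.086) = 0.617

Cronbach's α = 0.617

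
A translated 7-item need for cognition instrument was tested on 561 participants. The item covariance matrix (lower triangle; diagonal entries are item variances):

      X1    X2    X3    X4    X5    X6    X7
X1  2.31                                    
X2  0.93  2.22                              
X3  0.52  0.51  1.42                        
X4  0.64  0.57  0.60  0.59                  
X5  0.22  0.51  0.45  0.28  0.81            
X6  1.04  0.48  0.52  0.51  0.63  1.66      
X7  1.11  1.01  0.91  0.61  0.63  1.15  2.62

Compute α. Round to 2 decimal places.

α = 0.82

Σσᵢ² = 2.31 + 2.22 + 1.42 + 0.59 + 0.81 + 1.66 + 2.62 = 11.63
Σ_{i<j} σ_ij = 13.83
Var(T) = 11.63 + 2 × 13.83 = 39.29
α = (k/(k−1))·(1 − Σσᵢ²/Var(T)) = (7/6)·(1 − 11.63/39.29) = 0.82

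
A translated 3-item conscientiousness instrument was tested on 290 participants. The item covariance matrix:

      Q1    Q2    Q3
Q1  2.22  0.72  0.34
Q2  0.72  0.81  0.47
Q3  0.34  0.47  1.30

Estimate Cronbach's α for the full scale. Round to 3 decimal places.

Σσ²ᵢ = 2.22 + 0.81 + 1.30 = 4.33
Σ_{i<j} σ_ij = 1.53
Var(T) = 4.33 + 2 × 1.53 = 7.39
α = (k/(k−1))·(1 − Σσ²ᵢ/Var(T)) = (3/2)·(1 − 4.33/7.39) = 0.621

α = 0.621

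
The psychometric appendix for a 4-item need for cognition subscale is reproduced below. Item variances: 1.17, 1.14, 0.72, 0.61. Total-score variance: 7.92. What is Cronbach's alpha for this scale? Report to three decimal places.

ΣVar(i) = 1.17 + 1.14 + 0.72 + 0.61 = 3.64
α = (k/(k−1))·(1 − ΣVar(i)/σ²_total) = (4/3)·(1 − 3.64/7.92) = 0.721

α = 0.721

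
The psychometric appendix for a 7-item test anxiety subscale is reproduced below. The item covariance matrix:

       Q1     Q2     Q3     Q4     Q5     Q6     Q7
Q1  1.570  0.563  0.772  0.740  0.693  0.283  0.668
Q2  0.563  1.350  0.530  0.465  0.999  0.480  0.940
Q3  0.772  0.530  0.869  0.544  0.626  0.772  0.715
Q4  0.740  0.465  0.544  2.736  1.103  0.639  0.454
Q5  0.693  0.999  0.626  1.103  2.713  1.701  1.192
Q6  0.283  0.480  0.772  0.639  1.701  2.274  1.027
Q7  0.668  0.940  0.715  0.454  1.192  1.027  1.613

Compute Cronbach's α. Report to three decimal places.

Σσ²ᵢ = 1.570 + 1.350 + 0.869 + 2.736 + 2.713 + 2.274 + 1.613 = 13.125
Sum of the distinct covariances = 15.906
σ²_total = 13.125 + 2 × 15.906 = 44.937
α = (k/(k−1))·(1 − Σσ²ᵢ/σ²_total) = (7/6)·(1 − 13.125/44.937) = 0.826

Cronbach's α = 0.826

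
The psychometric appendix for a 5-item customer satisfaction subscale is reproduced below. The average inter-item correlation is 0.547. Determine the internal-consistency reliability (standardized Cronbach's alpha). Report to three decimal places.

Standardized α = k·r̄ / (1 + (k−1)·r̄) = 5 × 0.547 / (1 + 4 × 0.547)
  = 2.7350 / 3.1880 = 0.858

standardized Cronbach's alpha = 0.858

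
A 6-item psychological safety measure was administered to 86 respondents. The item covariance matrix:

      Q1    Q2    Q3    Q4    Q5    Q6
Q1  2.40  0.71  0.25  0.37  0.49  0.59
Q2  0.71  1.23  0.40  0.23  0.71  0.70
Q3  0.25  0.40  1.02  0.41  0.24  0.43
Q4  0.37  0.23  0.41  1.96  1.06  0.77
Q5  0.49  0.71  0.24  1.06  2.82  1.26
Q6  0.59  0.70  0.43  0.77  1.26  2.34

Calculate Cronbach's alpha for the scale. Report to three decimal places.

Σσ²ᵢ = 2.40 + 1.23 + 1.02 + 1.96 + 2.82 + 2.34 = 11.77
Sum of the distinct covariances = 8.62
σ²_T = 11.77 + 2 × 8.62 = 29.01
α = (k/(k−1))·(1 − Σσ²ᵢ/σ²_T) = (6/5)·(1 − 11.77/29.01) = 0.713

α = 0.713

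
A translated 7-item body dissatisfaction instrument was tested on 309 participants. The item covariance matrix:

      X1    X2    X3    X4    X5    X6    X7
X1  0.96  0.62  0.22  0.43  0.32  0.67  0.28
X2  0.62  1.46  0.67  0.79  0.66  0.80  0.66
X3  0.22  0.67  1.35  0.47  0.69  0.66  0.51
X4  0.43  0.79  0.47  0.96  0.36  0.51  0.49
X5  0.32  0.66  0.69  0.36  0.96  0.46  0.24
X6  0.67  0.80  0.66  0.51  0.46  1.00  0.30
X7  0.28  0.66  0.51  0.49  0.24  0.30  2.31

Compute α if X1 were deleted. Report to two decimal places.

α = 0.81

Remaining items: X2, X3, X4, X5, X6, X7 (k = 6).
sum of item variances = 1.46 + 1.35 + 0.96 + 0.96 + 1.00 + 2.31 = 8.04
σ²_total = 8.04 + 2 × 8.27 = 24.58
α (item deleted) = (6/5)·(1 − 8.04/24.58) = 0.81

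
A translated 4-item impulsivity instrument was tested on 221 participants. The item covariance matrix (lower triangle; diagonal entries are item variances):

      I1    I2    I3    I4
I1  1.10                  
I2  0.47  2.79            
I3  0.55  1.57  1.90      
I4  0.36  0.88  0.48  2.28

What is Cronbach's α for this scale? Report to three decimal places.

Cronbach's α = 0.689

Σσᵢ² = 1.10 + 2.79 + 1.90 + 2.28 = 8.07
Sum of off-diagonal covariances = 4.31
total variance = 8.07 + 2 × 4.31 = 16.69
α = (k/(k−1))·(1 − Σσᵢ²/total variance) = (4/3)·(1 − 8.07/16.69) = 0.689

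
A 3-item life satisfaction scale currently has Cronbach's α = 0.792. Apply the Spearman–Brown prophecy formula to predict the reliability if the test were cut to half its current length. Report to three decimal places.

predicted reliability = 0.656

Length factor m = 1/2
α' = m·α / (1 − (1−m)·α)
   = 1/2 × 0.792 / (1 − (1 − 1/2) × 0.792)
   = 0.3960 / 0.6040 = 0.656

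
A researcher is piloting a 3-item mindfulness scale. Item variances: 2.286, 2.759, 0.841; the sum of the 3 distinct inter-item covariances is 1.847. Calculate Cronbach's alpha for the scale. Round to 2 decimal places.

Cronbach's alpha = 0.58

Σσᵢ² = 2.286 + 2.759 + 0.841 = 5.886
Sum of distinct covariances = 1.847
Var(T) = Σσᵢ² + 2·Σcov = 5.886 + 2 × 1.847 = 9.580
α = (3/2)·(1 − 5.886/9.580) = 0.58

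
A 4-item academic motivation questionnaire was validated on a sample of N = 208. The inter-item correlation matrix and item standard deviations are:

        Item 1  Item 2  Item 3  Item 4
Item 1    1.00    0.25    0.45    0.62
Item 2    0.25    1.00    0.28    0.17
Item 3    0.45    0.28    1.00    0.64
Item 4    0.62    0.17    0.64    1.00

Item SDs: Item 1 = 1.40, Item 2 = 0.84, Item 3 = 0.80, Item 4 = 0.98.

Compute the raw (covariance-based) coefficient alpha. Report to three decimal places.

α = 0.717

Σσ²ᵢ = 1.40² + 0.84² + 0.80² + 0.98² = 4.2660
Covariances σ_ij = r_ij · s_i · s_j:
  σ(Item 1,Item 2) = 0.25 × 1.40 × 0.84 = 0.2940
  σ(Item 1,Item 3) = 0.45 × 1.40 × 0.80 = 0.5040
  σ(Item 1,Item 4) = 0.62 × 1.40 × 0.98 = 0.8506
  σ(Item 2,Item 3) = 0.28 × 0.84 × 0.80 = 0.1882
  σ(Item 2,Item 4) = 0.17 × 0.84 × 0.98 = 0.1399
  σ(Item 3,Item 4) = 0.64 × 0.80 × 0.98 = 0.5018
σ²_T = Σσ²ᵢ + 2·Σσ_ij = 4.2660 + 2 × 2.4785 = 9.2230
α = (4/3)·(1 − 4.2660/9.2230) = 0.717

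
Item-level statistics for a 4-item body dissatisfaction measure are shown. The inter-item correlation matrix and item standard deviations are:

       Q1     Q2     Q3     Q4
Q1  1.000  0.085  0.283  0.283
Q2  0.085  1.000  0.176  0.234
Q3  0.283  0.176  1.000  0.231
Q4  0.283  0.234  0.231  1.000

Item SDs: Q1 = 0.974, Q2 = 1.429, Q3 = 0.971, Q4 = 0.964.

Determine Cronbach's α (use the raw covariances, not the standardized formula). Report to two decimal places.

α = 0.49

Σσ²ᵢ = 0.974² + 1.429² + 0.971² + 0.964² = 4.8629
Covariances σ_ij = r_ij · s_i · s_j:
  σ(Q1,Q2) = 0.085 × 0.974 × 1.429 = 0.1183
  σ(Q1,Q3) = 0.283 × 0.974 × 0.971 = 0.2676
  σ(Q1,Q4) = 0.283 × 0.974 × 0.964 = 0.2657
  σ(Q2,Q3) = 0.176 × 1.429 × 0.971 = 0.2442
  σ(Q2,Q4) = 0.234 × 1.429 × 0.964 = 0.3223
  σ(Q3,Q4) = 0.231 × 0.971 × 0.964 = 0.2162
σ²_T = Σσ²ᵢ + 2·Σσ_ij = 4.8629 + 2 × 1.4343 = 7.7315
α = (4/3)·(1 − 4.8629/7.7315) = 0.49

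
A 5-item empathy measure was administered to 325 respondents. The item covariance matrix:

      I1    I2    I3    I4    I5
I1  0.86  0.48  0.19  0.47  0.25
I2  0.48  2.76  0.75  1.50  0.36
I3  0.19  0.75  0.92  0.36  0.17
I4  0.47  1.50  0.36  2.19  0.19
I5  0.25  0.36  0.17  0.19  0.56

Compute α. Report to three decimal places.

α = 0.705

Σσ²ᵢ = 0.86 + 2.76 + 0.92 + 2.19 + 0.56 = 7.29
Σ_{i<j} σ_ij = 4.72
σ²_T = 7.29 + 2 × 4.72 = 16.73
α = (k/(k−1))·(1 − Σσ²ᵢ/σ²_T) = (5/4)·(1 − 7.29/16.73) = 0.705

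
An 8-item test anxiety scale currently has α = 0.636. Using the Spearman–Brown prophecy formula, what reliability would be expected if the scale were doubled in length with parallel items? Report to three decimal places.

Length factor m = 2
α' = m·α / (1 + (m−1)·α)
   = 2 × 0.636 / (1 + (2 − 1) × 0.636)
   = 1.2720 / 1.6360 = 0.778

predicted reliability = 0.778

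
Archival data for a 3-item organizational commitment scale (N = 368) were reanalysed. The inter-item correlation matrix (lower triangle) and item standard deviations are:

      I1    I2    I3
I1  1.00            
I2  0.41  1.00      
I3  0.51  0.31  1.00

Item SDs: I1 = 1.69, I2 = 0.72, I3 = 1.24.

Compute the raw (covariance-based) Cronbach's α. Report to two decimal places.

Σσ²ᵢ = 1.69² + 0.72² + 1.24² = 4.9121
Covariances σ_ij = r_ij · s_i · s_j:
  σ(I1,I2) = 0.41 × 1.69 × 0.72 = 0.4989
  σ(I1,I3) = 0.51 × 1.69 × 1.24 = 1.0688
  σ(I2,I3) = 0.31 × 0.72 × 1.24 = 0.2768
σ²_T = Σσ²ᵢ + 2·Σσ_ij = 4.9121 + 2 × 1.8445 = 8.6011
α = (3/2)·(1 − 4.9121/8.6011) = 0.64

α = 0.64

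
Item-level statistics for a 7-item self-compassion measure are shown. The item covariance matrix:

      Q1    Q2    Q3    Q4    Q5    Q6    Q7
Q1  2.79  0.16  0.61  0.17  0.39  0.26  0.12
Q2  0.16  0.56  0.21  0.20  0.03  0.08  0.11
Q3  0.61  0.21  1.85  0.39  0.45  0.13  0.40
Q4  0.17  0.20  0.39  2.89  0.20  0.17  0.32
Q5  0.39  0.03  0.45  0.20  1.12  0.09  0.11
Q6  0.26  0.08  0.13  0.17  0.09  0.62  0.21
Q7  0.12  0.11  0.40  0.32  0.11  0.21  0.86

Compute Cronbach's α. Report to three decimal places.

Σσᵢ² = 2.79 + 0.56 + 1.85 + 2.89 + 1.12 + 0.62 + 0.86 = 10.69
Σ_{i<j} σ_ij = 4.81
σ²_T = 10.69 + 2 × 4.81 = 20.31
α = (k/(k−1))·(1 − Σσᵢ²/σ²_T) = (7/6)·(1 − 10.69/20.31) = 0.553

Cronbach's α = 0.553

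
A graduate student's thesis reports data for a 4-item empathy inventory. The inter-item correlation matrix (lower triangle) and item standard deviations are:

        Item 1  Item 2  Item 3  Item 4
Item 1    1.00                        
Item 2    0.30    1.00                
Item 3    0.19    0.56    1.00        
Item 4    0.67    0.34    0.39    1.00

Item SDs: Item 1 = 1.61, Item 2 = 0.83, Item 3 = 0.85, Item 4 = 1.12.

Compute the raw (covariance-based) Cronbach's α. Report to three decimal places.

Σσ²ᵢ = 1.61² + 0.83² + 0.85² + 1.12² = 5.2579
Covariances σ_ij = r_ij · s_i · s_j:
  σ(Item 1,Item 2) = 0.30 × 1.61 × 0.83 = 0.4009
  σ(Item 1,Item 3) = 0.19 × 1.61 × 0.85 = 0.2600
  σ(Item 1,Item 4) = 0.67 × 1.61 × 1.12 = 1.2081
  σ(Item 2,Item 3) = 0.56 × 0.83 × 0.85 = 0.3951
  σ(Item 2,Item 4) = 0.34 × 0.83 × 1.12 = 0.3161
  σ(Item 3,Item 4) = 0.39 × 0.85 × 1.12 = 0.3713
σ²_T = Σσ²ᵢ + 2·Σσ_ij = 5.2579 + 2 × 2.9515 = 11.1609
α = (4/3)·(1 − 5.2579/11.1609) = 0.705

α = 0.705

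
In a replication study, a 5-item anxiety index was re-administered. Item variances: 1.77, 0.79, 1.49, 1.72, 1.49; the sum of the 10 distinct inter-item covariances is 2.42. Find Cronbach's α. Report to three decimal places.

ΣVar(i) = 1.77 + 0.79 + 1.49 + 1.72 + 1.49 = 7.26
Sum of distinct covariances = 2.42
total variance = ΣVar(i) + 2·Σcov = 7.26 + 2 × 2.42 = 12.10
α = (5/4)·(1 − 7.26/12.10) = 0.500

α = 0.500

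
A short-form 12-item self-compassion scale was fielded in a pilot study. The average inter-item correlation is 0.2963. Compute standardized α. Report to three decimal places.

standardized α = 0.835

Standardized α = k·r̄ / (1 + (k−1)·r̄) = 12 × 0.2963 / (1 + 11 × 0.2963)
  = 3.5556 / 4.2593 = 0.835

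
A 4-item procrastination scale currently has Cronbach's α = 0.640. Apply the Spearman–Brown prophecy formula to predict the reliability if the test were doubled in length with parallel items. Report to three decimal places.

predicted reliability = 0.780

Length factor m = 2
α' = m·α / (1 + (m−1)·α)
   = 2 × 0.640 / (1 + (2 − 1) × 0.640)
   = 1.2800 / 1.6400 = 0.780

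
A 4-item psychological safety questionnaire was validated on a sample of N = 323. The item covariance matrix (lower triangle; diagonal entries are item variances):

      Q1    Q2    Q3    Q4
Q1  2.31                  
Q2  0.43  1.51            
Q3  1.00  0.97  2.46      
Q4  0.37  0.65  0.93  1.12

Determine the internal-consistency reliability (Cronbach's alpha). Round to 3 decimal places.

sum of item variances = 2.31 + 1.51 + 2.46 + 1.12 = 7.40
Sum of the distinct covariances = 4.35
Var(T) = 7.40 + 2 × 4.35 = 16.10
α = (k/(k−1))·(1 − sum of item variances/Var(T)) = (4/3)·(1 − 7.40/16.10) = 0.720

Cronbach's alpha = 0.720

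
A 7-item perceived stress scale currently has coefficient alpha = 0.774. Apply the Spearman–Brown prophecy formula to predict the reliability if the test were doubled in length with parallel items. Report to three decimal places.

predicted reliability = 0.873

Length factor m = 2
α' = m·α / (1 + (m−1)·α)
   = 2 × 0.774 / (1 + (2 − 1) × 0.774)
   = 1.5480 / 1.7740 = 0.873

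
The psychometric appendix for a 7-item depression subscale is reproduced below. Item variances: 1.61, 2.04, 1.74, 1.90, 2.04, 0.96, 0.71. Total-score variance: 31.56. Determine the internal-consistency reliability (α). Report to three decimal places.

α = 0.760

ΣVar(i) = 1.61 + 2.04 + 1.74 + 1.90 + 2.04 + 0.96 + 0.71 = 11.00
α = (k/(k−1))·(1 − ΣVar(i)/σ²_T) = (7/6)·(1 − 11.00/31.56) = 0.760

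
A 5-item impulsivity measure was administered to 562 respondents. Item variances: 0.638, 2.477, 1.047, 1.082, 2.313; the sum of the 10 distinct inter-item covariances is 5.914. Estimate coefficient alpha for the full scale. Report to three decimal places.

coefficient alpha = 0.763

sum of item variances = 0.638 + 2.477 + 1.047 + 1.082 + 2.313 = 7.557
Sum of distinct covariances = 5.914
σ²_total = sum of item variances + 2·Σcov = 7.557 + 2 × 5.914 = 19.385
α = (5/4)·(1 − 7.557/19.385) = 0.763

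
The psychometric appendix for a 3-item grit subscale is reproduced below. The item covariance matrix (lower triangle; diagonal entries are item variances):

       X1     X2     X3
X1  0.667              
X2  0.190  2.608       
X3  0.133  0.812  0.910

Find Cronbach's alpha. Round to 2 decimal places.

sum of item variances = 0.667 + 2.608 + 0.910 = 4.185
Σ_{i<j} σ_ij = 1.135
Var(T) = 4.185 + 2 × 1.135 = 6.455
α = (k/(k−1))·(1 − sum of item variances/Var(T)) = (3/2)·(1 − 4.185/6.455) = 0.53

α = 0.53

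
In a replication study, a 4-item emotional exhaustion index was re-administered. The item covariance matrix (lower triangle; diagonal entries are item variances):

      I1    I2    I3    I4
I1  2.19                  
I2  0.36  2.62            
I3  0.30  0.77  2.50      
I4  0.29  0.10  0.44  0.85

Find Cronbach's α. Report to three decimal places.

α = 0.475

Σσᵢ² = 2.19 + 2.62 + 2.50 + 0.85 = 8.16
Sum of off-diagonal covariances = 2.26
Var(T) = 8.16 + 2 × 2.26 = 12.68
α = (k/(k−1))·(1 − Σσᵢ²/Var(T)) = (4/3)·(1 − 8.16/12.68) = 0.475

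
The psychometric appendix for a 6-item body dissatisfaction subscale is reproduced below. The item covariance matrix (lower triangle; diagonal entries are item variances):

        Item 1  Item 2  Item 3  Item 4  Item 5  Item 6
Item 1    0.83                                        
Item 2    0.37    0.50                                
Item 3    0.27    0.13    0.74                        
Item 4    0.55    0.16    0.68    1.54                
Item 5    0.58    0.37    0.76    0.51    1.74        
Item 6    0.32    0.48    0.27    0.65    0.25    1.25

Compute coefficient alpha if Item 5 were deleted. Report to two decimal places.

coefficient alpha = 0.77

Remaining items: Item 1, Item 2, Item 3, Item 4, Item 6 (k = 5).
Σσᵢ² = 0.83 + 0.50 + 0.74 + 1.54 + 1.25 = 4.86
σ²_T = 4.86 + 2 × 3.88 = 12.62
α (item deleted) = (5/4)·(1 − 4.86/12.62) = 0.77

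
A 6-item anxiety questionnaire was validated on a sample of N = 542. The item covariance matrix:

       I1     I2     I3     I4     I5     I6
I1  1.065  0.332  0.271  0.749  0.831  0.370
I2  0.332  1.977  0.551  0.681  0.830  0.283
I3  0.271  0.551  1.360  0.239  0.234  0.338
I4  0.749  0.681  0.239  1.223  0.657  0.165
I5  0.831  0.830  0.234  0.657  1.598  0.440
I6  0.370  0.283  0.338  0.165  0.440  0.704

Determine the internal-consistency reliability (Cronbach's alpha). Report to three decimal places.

Σσᵢ² = 1.065 + 1.977 + 1.360 + 1.223 + 1.598 + 0.704 = 7.927
Sum of off-diagonal covariances = 6.971
Var(T) = 7.927 + 2 × 6.971 = 21.869
α = (k/(k−1))·(1 − Σσᵢ²/Var(T)) = (6/5)·(1 − 7.927/21.869) = 0.765

α = 0.765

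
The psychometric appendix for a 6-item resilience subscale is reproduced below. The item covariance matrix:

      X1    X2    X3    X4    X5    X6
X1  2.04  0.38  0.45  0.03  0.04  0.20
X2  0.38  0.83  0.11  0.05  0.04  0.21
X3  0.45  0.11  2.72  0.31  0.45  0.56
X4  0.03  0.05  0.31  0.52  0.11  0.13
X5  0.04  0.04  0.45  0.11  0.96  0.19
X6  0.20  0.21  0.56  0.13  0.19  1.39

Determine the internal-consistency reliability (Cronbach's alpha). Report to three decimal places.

ΣVar(i) = 2.04 + 0.83 + 2.72 + 0.52 + 0.96 + 1.39 = 8.46
Σ_{i<j} σ_ij = 3.26
Var(T) = 8.46 + 2 × 3.26 = 14.98
α = (k/(k−1))·(1 − ΣVar(i)/Var(T)) = (6/5)·(1 − 8.46/14.98) = 0.522

α = 0.522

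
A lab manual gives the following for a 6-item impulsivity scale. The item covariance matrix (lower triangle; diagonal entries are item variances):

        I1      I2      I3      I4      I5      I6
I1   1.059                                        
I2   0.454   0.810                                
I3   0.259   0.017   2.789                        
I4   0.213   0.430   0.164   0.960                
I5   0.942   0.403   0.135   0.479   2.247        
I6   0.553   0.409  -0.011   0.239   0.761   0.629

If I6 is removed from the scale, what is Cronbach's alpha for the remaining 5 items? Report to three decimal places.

α = 0.588

Remaining items: I1, I2, I3, I4, I5 (k = 5).
Σσ²ᵢ = 1.059 + 0.810 + 2.789 + 0.960 + 2.247 = 7.865
σ²_T = 7.865 + 2 × 3.496 = 14.857
α (item deleted) = (5/4)·(1 − 7.865/14.857) = 0.588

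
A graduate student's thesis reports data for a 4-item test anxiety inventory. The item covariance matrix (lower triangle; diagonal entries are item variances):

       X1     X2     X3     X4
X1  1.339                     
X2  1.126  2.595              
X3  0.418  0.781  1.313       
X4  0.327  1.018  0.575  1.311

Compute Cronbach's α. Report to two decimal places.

ΣVar(i) = 1.339 + 2.595 + 1.313 + 1.311 = 6.558
Sum of off-diagonal covariances = 4.245
Var(T) = 6.558 + 2 × 4.245 = 15.048
α = (k/(k−1))·(1 − ΣVar(i)/Var(T)) = (4/3)·(1 − 6.558/15.048) = 0.75

Cronbach's α = 0.75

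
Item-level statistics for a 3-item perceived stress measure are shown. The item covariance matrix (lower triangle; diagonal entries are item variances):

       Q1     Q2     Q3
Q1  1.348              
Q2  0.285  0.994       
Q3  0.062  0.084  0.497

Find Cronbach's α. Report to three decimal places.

sum of item variances = 1.348 + 0.994 + 0.497 = 2.839
Σ_{i<j} σ_ij = 0.431
σ²_T = 2.839 + 2 × 0.431 = 3.701
α = (k/(k−1))·(1 − sum of item variances/σ²_T) = (3/2)·(1 − 2.839/3.701) = 0.349

Cronbach's α = 0.349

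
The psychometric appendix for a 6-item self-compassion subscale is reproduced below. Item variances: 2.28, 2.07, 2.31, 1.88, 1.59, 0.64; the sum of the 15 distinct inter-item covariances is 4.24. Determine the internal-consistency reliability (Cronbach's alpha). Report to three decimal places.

α = 0.529

Σσ²ᵢ = 2.28 + 2.07 + 2.31 + 1.88 + 1.59 + 0.64 = 10.77
Sum of distinct covariances = 4.24
σ²_T = Σσ²ᵢ + 2·Σcov = 10.77 + 2 × 4.24 = 19.25
α = (6/5)·(1 − 10.77/19.25) = 0.529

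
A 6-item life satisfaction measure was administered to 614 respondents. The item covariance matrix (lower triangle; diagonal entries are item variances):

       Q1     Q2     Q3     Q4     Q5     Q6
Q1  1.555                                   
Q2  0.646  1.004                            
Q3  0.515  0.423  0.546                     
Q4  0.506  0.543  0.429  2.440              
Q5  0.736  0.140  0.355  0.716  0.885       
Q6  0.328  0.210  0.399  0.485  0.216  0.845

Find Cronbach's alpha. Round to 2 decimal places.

α = 0.78

Σσ²ᵢ = 1.555 + 1.004 + 0.546 + 2.440 + 0.885 + 0.845 = 7.275
Σ_{i<j} σ_ij = 6.647
Var(T) = 7.275 + 2 × 6.647 = 20.569
α = (k/(k−1))·(1 − Σσ²ᵢ/Var(T)) = (6/5)·(1 − 7.275/20.569) = 0.78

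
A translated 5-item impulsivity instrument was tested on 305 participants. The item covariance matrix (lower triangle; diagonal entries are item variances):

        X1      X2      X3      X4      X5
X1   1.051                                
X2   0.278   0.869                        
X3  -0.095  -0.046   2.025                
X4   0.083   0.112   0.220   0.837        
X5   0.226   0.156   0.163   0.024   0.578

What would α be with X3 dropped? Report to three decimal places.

Remaining items: X1, X2, X4, X5 (k = 4).
Σσ²ᵢ = 1.051 + 0.869 + 0.837 + 0.578 = 3.335
Var(T) = 3.335 + 2 × 0.879 = 5.093
α (item deleted) = (4/3)·(1 − 3.335/5.093) = 0.460

α = 0.460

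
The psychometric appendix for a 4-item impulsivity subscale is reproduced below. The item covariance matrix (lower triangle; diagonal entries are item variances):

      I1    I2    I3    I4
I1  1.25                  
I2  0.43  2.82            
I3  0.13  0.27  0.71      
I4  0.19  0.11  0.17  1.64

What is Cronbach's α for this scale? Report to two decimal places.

ΣVar(i) = 1.25 + 2.82 + 0.71 + 1.64 = 6.42
Σ_{i<j} σ_ij = 1.30
total variance = 6.42 + 2 × 1.30 = 9.02
α = (k/(k−1))·(1 − ΣVar(i)/total variance) = (4/3)·(1 − 6.42/9.02) = 0.38

Cronbach's α = 0.38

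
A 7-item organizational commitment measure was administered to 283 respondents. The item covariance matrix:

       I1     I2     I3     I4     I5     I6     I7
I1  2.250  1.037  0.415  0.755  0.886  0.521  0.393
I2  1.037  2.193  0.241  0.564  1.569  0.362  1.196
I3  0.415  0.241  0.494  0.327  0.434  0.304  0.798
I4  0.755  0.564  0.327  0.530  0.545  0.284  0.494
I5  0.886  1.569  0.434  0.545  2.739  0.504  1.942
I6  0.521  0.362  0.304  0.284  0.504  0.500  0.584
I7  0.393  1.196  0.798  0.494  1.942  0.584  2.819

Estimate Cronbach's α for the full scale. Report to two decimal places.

Σσᵢ² = 2.250 + 2.193 + 0.494 + 0.530 + 2.739 + 0.500 + 2.819 = 11.525
Sum of off-diagonal covariances = 14.155
Var(T) = 11.525 + 2 × 14.155 = 39.835
α = (k/(k−1))·(1 − Σσᵢ²/Var(T)) = (7/6)·(1 − 11.525/39.835) = 0.83

α = 0.83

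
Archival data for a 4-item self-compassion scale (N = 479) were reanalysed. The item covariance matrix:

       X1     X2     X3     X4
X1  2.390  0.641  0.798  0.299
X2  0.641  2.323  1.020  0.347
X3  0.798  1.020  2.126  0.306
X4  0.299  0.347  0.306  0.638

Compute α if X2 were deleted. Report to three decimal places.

Remaining items: X1, X3, X4 (k = 3).
sum of item variances = 2.390 + 2.126 + 0.638 = 5.154
Var(T) = 5.154 + 2 × 1.403 = 7.960
α (item deleted) = (3/2)·(1 − 5.154/7.960) = 0.529

α = 0.529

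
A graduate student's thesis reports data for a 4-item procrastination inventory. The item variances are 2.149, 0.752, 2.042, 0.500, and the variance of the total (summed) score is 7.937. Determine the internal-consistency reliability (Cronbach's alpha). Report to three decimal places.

ΣVar(i) = 2.149 + 0.752 + 2.042 + 0.500 = 5.443
α = (k/(k−1))·(1 − ΣVar(i)/σ²_T) = (4/3)·(1 − 5.443/7.937) = 0.419

Cronbach's alpha = 0.419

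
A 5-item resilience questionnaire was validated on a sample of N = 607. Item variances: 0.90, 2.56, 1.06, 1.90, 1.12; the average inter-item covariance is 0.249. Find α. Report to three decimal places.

α = 0.497

sum of item variances = 0.90 + 2.56 + 1.06 + 1.90 + 1.12 = 7.54
Sum of the 10 distinct covariances = 10 × 0.249 = 2.490
σ²_total = sum of item variances + 2·Σcov = 7.54 + 2 × 2.490 = 12.520
α = (5/4)·(1 − 7.54/12.520) = 0.497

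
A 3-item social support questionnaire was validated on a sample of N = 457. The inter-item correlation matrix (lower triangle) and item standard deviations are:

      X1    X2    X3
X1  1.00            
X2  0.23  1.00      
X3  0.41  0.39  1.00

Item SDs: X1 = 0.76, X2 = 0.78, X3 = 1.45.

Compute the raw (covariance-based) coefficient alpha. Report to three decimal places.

α = 0.577

Σσ²ᵢ = 0.76² + 0.78² + 1.45² = 3.2885
Covariances σ_ij = r_ij · s_i · s_j:
  σ(X1,X2) = 0.23 × 0.76 × 0.78 = 0.1363
  σ(X1,X3) = 0.41 × 0.76 × 1.45 = 0.4518
  σ(X2,X3) = 0.39 × 0.78 × 1.45 = 0.4411
σ²_T = Σσ²ᵢ + 2·Σσ_ij = 3.2885 + 2 × 1.0292 = 5.3469
α = (3/2)·(1 − 3.2885/5.3469) = 0.577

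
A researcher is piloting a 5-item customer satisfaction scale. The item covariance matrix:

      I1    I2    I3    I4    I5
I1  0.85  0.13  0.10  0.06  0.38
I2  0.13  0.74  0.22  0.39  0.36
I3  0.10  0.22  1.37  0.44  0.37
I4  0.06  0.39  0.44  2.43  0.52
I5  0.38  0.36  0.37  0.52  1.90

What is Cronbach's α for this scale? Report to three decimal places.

Cronbach's α = 0.561

sum of item variances = 0.85 + 0.74 + 1.37 + 2.43 + 1.90 = 7.29
Σ_{i<j} σ_ij = 2.97
σ²_T = 7.29 + 2 × 2.97 = 13.23
α = (k/(k−1))·(1 − sum of item variances/σ²_T) = (5/4)·(1 − 7.29/13.23) = 0.561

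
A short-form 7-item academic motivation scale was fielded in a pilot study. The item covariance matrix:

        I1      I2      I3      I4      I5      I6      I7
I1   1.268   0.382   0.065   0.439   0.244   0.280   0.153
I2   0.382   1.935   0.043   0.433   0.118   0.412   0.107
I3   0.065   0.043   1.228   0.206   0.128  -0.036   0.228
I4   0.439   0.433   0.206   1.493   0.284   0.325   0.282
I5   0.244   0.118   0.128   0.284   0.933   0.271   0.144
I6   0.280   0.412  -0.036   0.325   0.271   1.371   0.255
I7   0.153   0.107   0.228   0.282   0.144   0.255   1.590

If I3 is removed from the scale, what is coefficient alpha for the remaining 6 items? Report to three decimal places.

Remaining items: I1, I2, I4, I5, I6, I7 (k = 6).
Σσᵢ² = 1.268 + 1.935 + 1.493 + 0.933 + 1.371 + 1.590 = 8.590
σ²_T = 8.590 + 2 × 4.129 = 16.848
α (item deleted) = (6/5)·(1 − 8.590/16.848) = 0.588

α = 0.588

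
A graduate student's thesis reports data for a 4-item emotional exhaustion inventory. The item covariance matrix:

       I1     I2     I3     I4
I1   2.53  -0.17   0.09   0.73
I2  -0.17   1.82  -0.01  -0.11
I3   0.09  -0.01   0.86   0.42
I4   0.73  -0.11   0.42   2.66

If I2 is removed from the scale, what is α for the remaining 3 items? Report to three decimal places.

Remaining items: I1, I3, I4 (k = 3).
Σσᵢ² = 2.53 + 0.86 + 2.66 = 6.05
σ²_T = 6.05 + 2 × 1.24 = 8.53
α (item deleted) = (3/2)·(1 − 6.05/8.53) = 0.436

α = 0.436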